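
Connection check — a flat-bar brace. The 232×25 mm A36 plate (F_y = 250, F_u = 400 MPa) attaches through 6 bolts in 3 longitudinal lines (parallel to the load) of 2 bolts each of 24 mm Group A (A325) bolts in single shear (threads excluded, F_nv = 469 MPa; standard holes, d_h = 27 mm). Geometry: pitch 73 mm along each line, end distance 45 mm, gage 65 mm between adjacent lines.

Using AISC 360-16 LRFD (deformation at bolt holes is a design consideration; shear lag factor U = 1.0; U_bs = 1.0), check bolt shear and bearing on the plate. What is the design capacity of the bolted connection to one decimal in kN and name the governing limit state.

Bolt shear: A_b = π(24)²/4 = 452.39 mm². φR_n = 0.75 × 469 × 452.39 × 6 × 1 = 954.8 kN.
Bearing (25 mm plate, F_u = 400 MPa): end bolts L_c = 45 − 27/2 = 31.5, R_n = min(1.2×31.5×25×400, 2.4×24×25×400) = 378 kN/bolt; interior L_c = 73 − 27 = 46, R_n = 552 kN/bolt. φR_n = 0.75 × (3×378 + 3×552) = 2092.5 kN.
Governing: min(954.8, 2092.5) = 954.8 kN → bolt shear.

954.8 kN (bolt shear governs)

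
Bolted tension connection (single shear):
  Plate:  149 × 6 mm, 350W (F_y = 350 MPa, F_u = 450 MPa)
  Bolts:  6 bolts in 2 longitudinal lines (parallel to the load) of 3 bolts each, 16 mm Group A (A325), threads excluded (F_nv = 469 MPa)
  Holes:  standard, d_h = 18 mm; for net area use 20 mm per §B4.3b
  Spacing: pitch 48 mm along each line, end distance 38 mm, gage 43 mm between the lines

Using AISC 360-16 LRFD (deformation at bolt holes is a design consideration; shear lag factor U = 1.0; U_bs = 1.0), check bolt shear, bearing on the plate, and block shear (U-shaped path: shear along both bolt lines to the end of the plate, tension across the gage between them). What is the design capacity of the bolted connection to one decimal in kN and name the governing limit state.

250.7 kN (block shear governs)

Bolt shear: A_b = π(16)²/4 = 201.06 mm². φR_n = 0.75 × 469 × 201.06 × 6 × 1 = 424.3 kN.
Bearing (6 mm plate, F_u = 450 MPa): end bolts L_c = 38 − 18/2 = 29, R_n = min(1.2×29×6×450, 2.4×16×6×450) = 93.96 kN/bolt; interior L_c = 48 − 18 = 30, R_n = 97.2 kN/bolt. φR_n = 0.75 × (2×93.96 + 4×97.2) = 432.5 kN.
Block shear: shear path 2×[38+2×48] = 2×134 mm, A_gv = 1608, A_nv = 2×(134 − 2.5×20)×6 = 1008 mm²; tension across gage: (43 − 1×20)×6 = 138 mm². R_n = min(0.6×450×1008, 0.6×350×1608) + 1.0×450×138 = min(272.16, 337.68) + 62.1 = 334.26 kN. φR_n = 0.75 × 334.26 = 250.7 kN.
Governing: min(424.3, 432.5, 250.7) = 250.7 kN → block shear.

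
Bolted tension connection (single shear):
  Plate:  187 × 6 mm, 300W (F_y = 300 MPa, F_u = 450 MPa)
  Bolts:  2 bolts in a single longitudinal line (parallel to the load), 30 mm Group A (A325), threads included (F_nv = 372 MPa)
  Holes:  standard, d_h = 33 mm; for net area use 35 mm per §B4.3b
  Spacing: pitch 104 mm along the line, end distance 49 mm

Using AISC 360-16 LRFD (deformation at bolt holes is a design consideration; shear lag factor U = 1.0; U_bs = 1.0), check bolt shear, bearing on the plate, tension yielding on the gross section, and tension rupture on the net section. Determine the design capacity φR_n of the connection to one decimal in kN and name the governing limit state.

224.8 kN (bearing governs)

Bolt shear: A_b = π(30)²/4 = 706.86 mm². φR_n = 0.75 × 372 × 706.86 × 2 × 1 = 394.4 kN.
Bearing (6 mm plate, F_u = 450 MPa): end bolts L_c = 49 − 33/2 = 32.5, R_n = min(1.2×32.5×6×450, 2.4×30×6×450) = 105.3 kN/bolt; interior L_c = 104 − 33 = 71, R_n = 194.4 kN/bolt. φR_n = 0.75 × (1×105.3 + 1×194.4) = 224.8 kN.
Tension yield (gross): A_g = 187×6 = 1122 mm². φR_n = 0.90 × 300 × 1122 = 302.9 kN.
Tension rupture (net): A_n = (187 − 1×35)×6 = 912 mm² (U = 1.0, A_e = A_n). φR_n = 0.75 × 450 × 912 = 307.8 kN.
Governing: min(394.4, 224.8, 302.9, 307.8) = 224.8 kN → bearing.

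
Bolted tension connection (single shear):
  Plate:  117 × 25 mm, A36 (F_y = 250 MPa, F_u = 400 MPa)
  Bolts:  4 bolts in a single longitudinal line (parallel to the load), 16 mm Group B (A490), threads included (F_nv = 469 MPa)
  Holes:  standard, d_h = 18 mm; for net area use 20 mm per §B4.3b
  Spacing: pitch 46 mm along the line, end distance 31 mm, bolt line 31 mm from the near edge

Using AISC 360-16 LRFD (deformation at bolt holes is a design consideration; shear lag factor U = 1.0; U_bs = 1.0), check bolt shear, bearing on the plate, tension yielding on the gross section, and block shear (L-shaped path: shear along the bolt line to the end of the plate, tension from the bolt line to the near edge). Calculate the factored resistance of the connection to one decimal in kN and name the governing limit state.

Bolt shear: A_b = π(16)²/4 = 201.06 mm². φR_n = 0.75 × 469 × 201.06 × 4 × 1 = 282.9 kN.
Bearing (25 mm plate, F_u = 400 MPa): end bolts L_c = 31 − 18/2 = 22, R_n = min(1.2×22×25×400, 2.4×16×25×400) = 264 kN/bolt; interior L_c = 46 − 18 = 28, R_n = 336 kN/bolt. φR_n = 0.75 × (1×264 + 3×336) = 954.0 kN.
Tension yield (gross): A_g = 117×25 = 2925 mm². φR_n = 0.90 × 250 × 2925 = 658.1 kN.
Block shear: shear path 1×[31+3×46] = 1×169 mm, A_gv = 4225, A_nv = 1×(169 − 3.5×20)×25 = 2475 mm²; tension to near edge: (31 − 0.5×20)×25 = 525 mm². R_n = min(0.6×400×2475, 0.6×250×4225) + 1.0×400×525 = min(594, 633.75) + 210 = 804 kN. φR_n = 0.75 × 804 = 603.0 kN.
Governing: min(282.9, 954.0, 658.1, 603.0) = 282.9 kN → bolt shear.

282.9 kN (bolt shear governs)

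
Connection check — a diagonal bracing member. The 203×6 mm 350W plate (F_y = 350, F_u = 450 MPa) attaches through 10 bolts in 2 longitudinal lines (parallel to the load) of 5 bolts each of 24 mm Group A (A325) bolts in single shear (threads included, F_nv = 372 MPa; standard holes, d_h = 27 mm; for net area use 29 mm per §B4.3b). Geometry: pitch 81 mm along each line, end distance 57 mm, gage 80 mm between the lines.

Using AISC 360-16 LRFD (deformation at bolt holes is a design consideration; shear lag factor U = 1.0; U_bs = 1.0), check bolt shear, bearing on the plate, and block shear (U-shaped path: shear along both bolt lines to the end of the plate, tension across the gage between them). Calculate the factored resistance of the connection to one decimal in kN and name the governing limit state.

Bolt shear: A_b = π(24)²/4 = 452.39 mm². φR_n = 0.75 × 372 × 452.39 × 10 × 1 = 1262.2 kN.
Bearing (6 mm plate, F_u = 450 MPa): end bolts L_c = 57 − 27/2 = 43.5, R_n = min(1.2×43.5×6×450, 2.4×24×6×450) = 140.94 kN/bolt; interior L_c = 81 − 27 = 54, R_n = 155.52 kN/bolt. φR_n = 0.75 × (2×140.94 + 8×155.52) = 1144.5 kN.
Block shear: shear path 2×[57+4×81] = 2×381 mm, A_gv = 4572, A_nv = 2×(381 − 4.5×29)×6 = 3006 mm²; tension across gage: (80 − 1×29)×6 = 306 mm². R_n = min(0.6×450×3006, 0.6×350×4572) + 1.0×450×306 = min(811.62, 960.12) + 137.7 = 949.32 kN. φR_n = 0.75 × 949.32 = 712.0 kN.
Governing: min(1262.2, 1144.5, 712.0) = 712.0 kN → block shear.

712.0 kN (block shear governs)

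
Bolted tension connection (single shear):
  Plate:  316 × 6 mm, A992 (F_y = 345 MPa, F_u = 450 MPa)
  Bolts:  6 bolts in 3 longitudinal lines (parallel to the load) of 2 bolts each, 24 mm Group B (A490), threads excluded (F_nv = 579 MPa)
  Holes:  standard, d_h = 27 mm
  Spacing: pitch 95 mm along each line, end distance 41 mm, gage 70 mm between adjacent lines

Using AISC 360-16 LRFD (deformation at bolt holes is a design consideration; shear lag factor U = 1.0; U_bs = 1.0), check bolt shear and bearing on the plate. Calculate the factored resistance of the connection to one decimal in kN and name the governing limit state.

550.4 kN (bearing governs)

Bolt shear: A_b = π(24)²/4 = 452.39 mm². φR_n = 0.75 × 579 × 452.39 × 6 × 1 = 1178.7 kN.
Bearing (6 mm plate, F_u = 450 MPa): end bolts L_c = 41 − 27/2 = 27.5, R_n = min(1.2×27.5×6×450, 2.4×24×6×450) = 89.1 kN/bolt; interior L_c = 95 − 27 = 68, R_n = 155.52 kN/bolt. φR_n = 0.75 × (3×89.1 + 3×155.52) = 550.4 kN.
Governing: min(1178.7, 550.4) = 550.4 kN → bearing.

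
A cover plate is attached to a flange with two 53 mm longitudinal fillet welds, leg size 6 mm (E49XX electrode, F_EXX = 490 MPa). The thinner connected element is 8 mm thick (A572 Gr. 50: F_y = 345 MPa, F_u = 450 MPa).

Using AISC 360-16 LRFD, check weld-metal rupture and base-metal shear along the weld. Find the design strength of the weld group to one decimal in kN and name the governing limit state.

Weld metal: throat = 0.707×6 = 4.242 mm, L = 2×53 = 106 mm. φR_n = 0.75 × 0.6 × 490 × 4.242 × 106 = 99.1 kN.
Base metal shear (8 mm plate): yield φR_n = 1.0×0.6×345×8×106 = 175.5 kN; rupture φR_n = 0.75×0.6×450×8×106 = 171.7 kN; take 171.7 kN (rupture).
Governing: min(99.1, 171.7) = 99.1 kN → weld metal.

99.1 kN (weld metal governs)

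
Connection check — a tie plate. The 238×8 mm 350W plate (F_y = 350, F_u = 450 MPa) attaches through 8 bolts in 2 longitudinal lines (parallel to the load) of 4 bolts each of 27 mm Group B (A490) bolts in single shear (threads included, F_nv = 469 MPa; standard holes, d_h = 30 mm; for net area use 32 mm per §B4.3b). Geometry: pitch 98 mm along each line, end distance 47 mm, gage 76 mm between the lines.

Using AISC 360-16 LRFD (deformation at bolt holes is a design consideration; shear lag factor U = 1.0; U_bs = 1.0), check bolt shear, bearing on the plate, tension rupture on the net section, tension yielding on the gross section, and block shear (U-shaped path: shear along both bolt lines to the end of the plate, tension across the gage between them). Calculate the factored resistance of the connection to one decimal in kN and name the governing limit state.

Bolt shear: A_b = π(27)²/4 = 572.56 mm². φR_n = 0.75 × 469 × 572.56 × 8 × 1 = 1611.2 kN.
Bearing (8 mm plate, F_u = 450 MPa): end bolts L_c = 47 − 30/2 = 32, R_n = min(1.2×32×8×450, 2.4×27×8×450) = 138.24 kN/bolt; interior L_c = 98 − 30 = 68, R_n = 233.28 kN/bolt. φR_n = 0.75 × (2×138.24 + 6×233.28) = 1257.1 kN.
Tension rupture (net): A_n = (238 − 2×32)×8 = 1392 mm² (U = 1.0, A_e = A_n). φR_n = 0.75 × 450 × 1392 = 469.8 kN.
Tension yield (gross): A_g = 238×8 = 1904 mm². φR_n = 0.90 × 350 × 1904 = 599.8 kN.
Block shear: shear path 2×[47+3×98] = 2×341 mm, A_gv = 5456, A_nv = 2×(341 − 3.5×32)×8 = 3664 mm²; tension across gage: (76 − 1×32)×8 = 352 mm². R_n = min(0.6×450×3664, 0.6×350×5456) + 1.0×450×352 = min(989.28, 1145.8) + 158.4 = 1147.7 kN. φR_n = 0.75 × 1147.7 = 860.8 kN.
Governing: min(1611.2, 1257.1, 469.8, 599.8, 860.8) = 469.8 kN → net-section rupture.

469.8 kN (net-section rupture governs)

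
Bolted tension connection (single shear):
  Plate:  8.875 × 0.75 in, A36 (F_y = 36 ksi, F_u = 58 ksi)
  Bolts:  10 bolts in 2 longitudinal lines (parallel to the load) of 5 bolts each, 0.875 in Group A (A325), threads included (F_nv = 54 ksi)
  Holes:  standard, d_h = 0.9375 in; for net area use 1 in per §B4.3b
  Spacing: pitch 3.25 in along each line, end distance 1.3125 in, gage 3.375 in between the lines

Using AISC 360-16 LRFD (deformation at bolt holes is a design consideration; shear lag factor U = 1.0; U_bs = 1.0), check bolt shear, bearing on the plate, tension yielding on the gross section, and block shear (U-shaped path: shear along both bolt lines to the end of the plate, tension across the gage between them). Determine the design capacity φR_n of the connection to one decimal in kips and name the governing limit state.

Bolt shear: A_b = π(0.875)²/4 = 0.60132 in². φR_n = 0.75 × 54 × 0.60132 × 10 × 1 = 243.5 kips.
Bearing (0.75 in plate, F_u = 58 ksi): end bolts L_c = 1.3125 − 0.9375/2 = 0.84375, R_n = min(1.2×0.84375×0.75×58, 2.4×0.875×0.75×58) = 44.044 kips/bolt; interior L_c = 3.25 − 0.9375 = 2.3125, R_n = 91.35 kips/bolt. φR_n = 0.75 × (2×44.044 + 8×91.35) = 614.2 kips.
Tension yield (gross): A_g = 8.875×0.75 = 6.6563 in². φR_n = 0.90 × 36 × 6.6563 = 215.7 kips.
Block shear: shear path 2×[1.3125+4×3.25] = 2×14.3125 in, A_gv = 21.469, A_nv = 2×(14.3125 − 4.5×1)×0.75 = 14.719 in²; tension across gage: (3.375 − 1×1)×0.75 = 1.7813 in². R_n = min(0.6×58×14.719, 0.6×36×21.469) + 1.0×58×1.7813 = min(512.22, 463.73) + 103.32 = 567.05 kips. φR_n = 0.75 × 567.05 = 425.3 kips.
Governing: min(243.5, 614.2, 215.7, 425.3) = 215.7 kips → gross-section yield.

215.7 kips (gross-section yield governs)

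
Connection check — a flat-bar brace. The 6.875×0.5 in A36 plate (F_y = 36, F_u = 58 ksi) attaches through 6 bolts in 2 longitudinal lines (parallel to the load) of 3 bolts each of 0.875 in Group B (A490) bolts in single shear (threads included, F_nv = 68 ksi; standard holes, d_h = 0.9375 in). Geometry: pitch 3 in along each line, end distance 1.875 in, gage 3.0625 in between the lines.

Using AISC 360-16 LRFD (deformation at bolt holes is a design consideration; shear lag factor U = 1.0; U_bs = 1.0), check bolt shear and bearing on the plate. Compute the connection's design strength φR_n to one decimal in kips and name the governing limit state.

Bolt shear: A_b = π(0.875)²/4 = 0.60132 in². φR_n = 0.75 × 68 × 0.60132 × 6 × 1 = 184.0 kips.
Bearing (0.5 in plate, F_u = 58 ksi): end bolts L_c = 1.875 − 0.9375/2 = 1.40625, R_n = min(1.2×1.40625×0.5×58, 2.4×0.875×0.5×58) = 48.938 kips/bolt; interior L_c = 3 − 0.9375 = 2.0625, R_n = 60.9 kips/bolt. φR_n = 0.75 × (2×48.938 + 4×60.9) = 256.1 kips.
Governing: min(184.0, 256.1) = 184.0 kips → bolt shear.

184.0 kips (bolt shear governs)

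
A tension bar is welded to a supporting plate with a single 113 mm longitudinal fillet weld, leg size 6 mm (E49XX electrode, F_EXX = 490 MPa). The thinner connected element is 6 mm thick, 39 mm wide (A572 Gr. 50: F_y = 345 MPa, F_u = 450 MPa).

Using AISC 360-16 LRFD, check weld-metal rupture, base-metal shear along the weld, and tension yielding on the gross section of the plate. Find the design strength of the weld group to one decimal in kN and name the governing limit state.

72.7 kN (gross-section yield governs)

Weld metal: throat = 0.707×6 = 4.242 mm, L = 113 mm. φR_n = 0.75 × 0.6 × 490 × 4.242 × 113 = 105.7 kN.
Base metal shear (6 mm plate): yield φR_n = 1.0×0.6×345×6×113 = 140.3 kN; rupture φR_n = 0.75×0.6×450×6×113 = 137.3 kN; take 137.3 kN (rupture).
Tension yield (gross): A_g = 39×6 = 234 mm². φR_n = 0.90 × 345 × 234 = 72.7 kN.
Governing: min(105.7, 137.3, 72.7) = 72.7 kN → gross-section yield.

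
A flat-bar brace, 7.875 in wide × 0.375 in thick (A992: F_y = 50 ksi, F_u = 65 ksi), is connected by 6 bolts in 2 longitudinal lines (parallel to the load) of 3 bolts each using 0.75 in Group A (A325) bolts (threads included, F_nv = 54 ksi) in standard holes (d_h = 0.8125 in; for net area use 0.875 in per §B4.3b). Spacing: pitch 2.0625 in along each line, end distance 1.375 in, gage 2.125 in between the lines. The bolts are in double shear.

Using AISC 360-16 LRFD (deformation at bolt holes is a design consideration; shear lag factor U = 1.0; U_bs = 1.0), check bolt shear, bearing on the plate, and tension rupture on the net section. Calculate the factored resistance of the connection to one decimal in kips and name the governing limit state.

112.0 kips (net-section rupture governs)

Bolt shear: A_b = π(0.75)²/4 = 0.44179 in². φR_n = 0.75 × 54 × 0.44179 × 6 × 2 = 214.7 kips.
Bearing (0.375 in plate, F_u = 65 ksi): end bolts L_c = 1.375 − 0.8125/2 = 0.96875, R_n = min(1.2×0.96875×0.375×65, 2.4×0.75×0.375×65) = 28.336 kips/bolt; interior L_c = 2.0625 − 0.8125 = 1.25, R_n = 36.563 kips/bolt. φR_n = 0.75 × (2×28.336 + 4×36.563) = 152.2 kips.
Tension rupture (net): A_n = (7.875 − 2×0.875)×0.375 = 2.2969 in² (U = 1.0, A_e = A_n). φR_n = 0.75 × 65 × 2.2969 = 112.0 kips.
Governing: min(214.7, 152.2, 112.0) = 112.0 kips → net-section rupture.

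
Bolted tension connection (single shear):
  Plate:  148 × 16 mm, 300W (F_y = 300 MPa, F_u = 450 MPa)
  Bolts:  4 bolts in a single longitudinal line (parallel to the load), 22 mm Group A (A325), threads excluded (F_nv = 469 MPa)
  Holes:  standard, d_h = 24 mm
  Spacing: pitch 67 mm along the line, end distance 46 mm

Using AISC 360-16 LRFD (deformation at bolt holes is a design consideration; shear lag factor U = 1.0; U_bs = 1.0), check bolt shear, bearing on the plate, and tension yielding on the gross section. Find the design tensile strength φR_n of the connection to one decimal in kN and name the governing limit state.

Bolt shear: A_b = π(22)²/4 = 380.13 mm². φR_n = 0.75 × 469 × 380.13 × 4 × 1 = 534.8 kN.
Bearing (16 mm plate, F_u = 450 MPa): end bolts L_c = 46 − 24/2 = 34, R_n = min(1.2×34×16×450, 2.4×22×16×450) = 293.76 kN/bolt; interior L_c = 67 − 24 = 43, R_n = 371.52 kN/bolt. φR_n = 0.75 × (1×293.76 + 3×371.52) = 1056.2 kN.
Tension yield (gross): A_g = 148×16 = 2368 mm². φR_n = 0.90 × 300 × 2368 = 639.4 kN.
Governing: min(534.8, 1056.2, 639.4) = 534.8 kN → bolt shear.

534.8 kN (bolt shear governs)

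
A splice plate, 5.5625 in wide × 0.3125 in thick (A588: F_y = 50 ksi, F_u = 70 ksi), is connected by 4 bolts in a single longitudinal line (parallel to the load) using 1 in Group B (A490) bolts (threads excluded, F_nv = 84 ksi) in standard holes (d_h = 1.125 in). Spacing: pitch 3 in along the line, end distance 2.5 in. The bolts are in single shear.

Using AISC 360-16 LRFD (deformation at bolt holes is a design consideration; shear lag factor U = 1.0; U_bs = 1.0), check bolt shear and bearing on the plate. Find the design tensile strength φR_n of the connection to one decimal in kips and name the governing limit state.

148.9 kips (bearing governs)

Bolt shear: A_b = π(1)²/4 = 0.7854 in². φR_n = 0.75 × 84 × 0.7854 × 4 × 1 = 197.9 kips.
Bearing (0.3125 in plate, F_u = 70 ksi): end bolts L_c = 2.5 − 1.125/2 = 1.9375, R_n = min(1.2×1.9375×0.3125×70, 2.4×1×0.3125×70) = 50.859 kips/bolt; interior L_c = 3 − 1.125 = 1.875, R_n = 49.219 kips/bolt. φR_n = 0.75 × (1×50.859 + 3×49.219) = 148.9 kips.
Governing: min(197.9, 148.9) = 148.9 kips → bearing.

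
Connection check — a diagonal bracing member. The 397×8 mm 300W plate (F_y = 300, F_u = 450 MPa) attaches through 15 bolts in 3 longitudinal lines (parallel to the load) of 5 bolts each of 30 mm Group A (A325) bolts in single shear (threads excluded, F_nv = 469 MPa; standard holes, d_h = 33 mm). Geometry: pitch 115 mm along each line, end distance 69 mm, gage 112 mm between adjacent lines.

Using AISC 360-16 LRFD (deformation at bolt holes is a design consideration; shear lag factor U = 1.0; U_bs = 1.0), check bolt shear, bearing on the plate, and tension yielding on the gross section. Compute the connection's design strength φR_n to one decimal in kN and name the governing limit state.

857.5 kN (gross-section yield governs)

Bolt shear: A_b = π(30)²/4 = 706.86 mm². φR_n = 0.75 × 469 × 706.86 × 15 × 1 = 3729.6 kN.
Bearing (8 mm plate, F_u = 450 MPa): end bolts L_c = 69 − 33/2 = 52.5, R_n = min(1.2×52.5×8×450, 2.4×30×8×450) = 226.8 kN/bolt; interior L_c = 115 − 33 = 82, R_n = 259.2 kN/bolt. φR_n = 0.75 × (3×226.8 + 12×259.2) = 2843.1 kN.
Tension yield (gross): A_g = 397×8 = 3176 mm². φR_n = 0.90 × 300 × 3176 = 857.5 kN.
Governing: min(3729.6, 2843.1, 857.5) = 857.5 kN → gross-section yield.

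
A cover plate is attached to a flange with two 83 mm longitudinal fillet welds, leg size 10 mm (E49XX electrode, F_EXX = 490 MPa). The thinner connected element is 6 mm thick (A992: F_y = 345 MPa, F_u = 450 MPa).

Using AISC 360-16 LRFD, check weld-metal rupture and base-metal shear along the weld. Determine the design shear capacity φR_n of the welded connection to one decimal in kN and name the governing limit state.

201.7 kN (base-metal shear governs)

Weld metal: throat = 0.707×10 = 7.07 mm, L = 2×83 = 166 mm. φR_n = 0.75 × 0.6 × 490 × 7.07 × 166 = 258.8 kN.
Base metal shear (6 mm plate): yield φR_n = 1.0×0.6×345×6×166 = 206.2 kN; rupture φR_n = 0.75×0.6×450×6×166 = 201.7 kN; take 201.7 kN (rupture).
Governing: min(258.8, 201.7) = 201.7 kN → base-metal shear.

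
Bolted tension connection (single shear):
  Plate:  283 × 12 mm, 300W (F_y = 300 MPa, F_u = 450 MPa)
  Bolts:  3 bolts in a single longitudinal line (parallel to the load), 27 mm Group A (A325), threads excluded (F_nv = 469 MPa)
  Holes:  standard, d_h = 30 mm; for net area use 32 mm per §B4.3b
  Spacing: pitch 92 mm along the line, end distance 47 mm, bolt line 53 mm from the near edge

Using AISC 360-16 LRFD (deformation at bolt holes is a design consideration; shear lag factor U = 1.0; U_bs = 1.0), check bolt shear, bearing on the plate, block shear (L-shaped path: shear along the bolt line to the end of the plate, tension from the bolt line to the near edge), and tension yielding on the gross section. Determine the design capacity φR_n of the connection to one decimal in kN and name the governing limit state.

Bolt shear: A_b = π(27)²/4 = 572.56 mm². φR_n = 0.75 × 469 × 572.56 × 3 × 1 = 604.2 kN.
Bearing (12 mm plate, F_u = 450 MPa): end bolts L_c = 47 − 30/2 = 32, R_n = min(1.2×32×12×450, 2.4×27×12×450) = 207.36 kN/bolt; interior L_c = 92 − 30 = 62, R_n = 349.92 kN/bolt. φR_n = 0.75 × (1×207.36 + 2×349.92) = 680.4 kN.
Block shear: shear path 1×[47+2×92] = 1×231 mm, A_gv = 2772, A_nv = 1×(231 − 2.5×32)×12 = 1812 mm²; tension to near edge: (53 − 0.5×32)×12 = 444 mm². R_n = min(0.6×450×1812, 0.6×300×2772) + 1.0×450×444 = min(489.24, 498.96) + 199.8 = 689.04 kN. φR_n = 0.75 × 689.04 = 516.8 kN.
Tension yield (gross): A_g = 283×12 = 3396 mm². φR_n = 0.90 × 300 × 3396 = 916.9 kN.
Governing: min(604.2, 680.4, 516.8, 916.9) = 516.8 kN → block shear.

516.8 kN (block shear governs)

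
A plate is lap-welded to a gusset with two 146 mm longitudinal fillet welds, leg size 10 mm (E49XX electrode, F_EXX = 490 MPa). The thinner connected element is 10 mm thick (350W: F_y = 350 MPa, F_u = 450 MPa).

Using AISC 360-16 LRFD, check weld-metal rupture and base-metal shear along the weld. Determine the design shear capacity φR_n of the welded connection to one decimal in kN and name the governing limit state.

455.2 kN (weld metal governs)

Weld metal: throat = 0.707×10 = 7.07 mm, L = 2×146 = 292 mm. φR_n = 0.75 × 0.6 × 490 × 7.07 × 292 = 455.2 kN.
Base metal shear (10 mm plate): yield φR_n = 1.0×0.6×350×10×292 = 613.2 kN; rupture φR_n = 0.75×0.6×450×10×292 = 591.3 kN; take 591.3 kN (rupture).
Governing: min(455.2, 591.3) = 455.2 kN → weld metal.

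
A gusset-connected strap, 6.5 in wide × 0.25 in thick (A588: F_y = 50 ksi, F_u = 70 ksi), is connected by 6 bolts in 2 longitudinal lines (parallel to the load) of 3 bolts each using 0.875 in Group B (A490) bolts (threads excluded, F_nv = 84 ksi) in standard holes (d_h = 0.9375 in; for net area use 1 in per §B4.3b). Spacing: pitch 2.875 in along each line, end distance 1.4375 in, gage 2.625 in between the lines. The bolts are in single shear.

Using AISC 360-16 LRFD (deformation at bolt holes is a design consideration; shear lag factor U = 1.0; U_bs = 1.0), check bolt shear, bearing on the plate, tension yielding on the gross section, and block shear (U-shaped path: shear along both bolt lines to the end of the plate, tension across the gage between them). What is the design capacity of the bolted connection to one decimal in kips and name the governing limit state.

Bolt shear: A_b = π(0.875)²/4 = 0.60132 in². φR_n = 0.75 × 84 × 0.60132 × 6 × 1 = 227.3 kips.
Bearing (0.25 in plate, F_u = 70 ksi): end bolts L_c = 1.4375 − 0.9375/2 = 0.96875, R_n = min(1.2×0.96875×0.25×70, 2.4×0.875×0.25×70) = 20.344 kips/bolt; interior L_c = 2.875 − 0.9375 = 1.9375, R_n = 36.75 kips/bolt. φR_n = 0.75 × (2×20.344 + 4×36.75) = 140.8 kips.
Tension yield (gross): A_g = 6.5×0.25 = 1.625 in². φR_n = 0.90 × 50 × 1.625 = 73.1 kips.
Block shear: shear path 2×[1.4375+2×2.875] = 2×7.1875 in, A_gv = 3.5938, A_nv = 2×(7.1875 − 2.5×1)×0.25 = 2.3438 in²; tension across gage: (2.625 − 1×1)×0.25 = 0.40625 in². R_n = min(0.6×70×2.3438, 0.6×50×3.5938) + 1.0×70×0.40625 = min(98.44, 107.81) + 28.438 = 126.88 kips. φR_n = 0.75 × 126.88 = 95.2 kips.
Governing: min(227.3, 140.8, 73.1, 95.2) = 73.1 kips → gross-section yield.

73.1 kips (gross-section yield governs)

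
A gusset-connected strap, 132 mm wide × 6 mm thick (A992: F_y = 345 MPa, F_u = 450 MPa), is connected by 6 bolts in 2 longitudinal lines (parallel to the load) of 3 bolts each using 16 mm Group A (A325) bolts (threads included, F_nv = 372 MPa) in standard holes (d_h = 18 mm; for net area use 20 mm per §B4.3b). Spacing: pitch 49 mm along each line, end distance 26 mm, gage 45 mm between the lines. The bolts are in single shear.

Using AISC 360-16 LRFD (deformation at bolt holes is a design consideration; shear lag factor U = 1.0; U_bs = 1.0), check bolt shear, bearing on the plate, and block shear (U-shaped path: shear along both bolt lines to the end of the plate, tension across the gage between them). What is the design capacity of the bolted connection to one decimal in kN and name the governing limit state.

Bolt shear: A_b = π(16)²/4 = 201.06 mm². φR_n = 0.75 × 372 × 201.06 × 6 × 1 = 336.6 kN.
Bearing (6 mm plate, F_u = 450 MPa): end bolts L_c = 26 − 18/2 = 17, R_n = min(1.2×17×6×450, 2.4×16×6×450) = 55.08 kN/bolt; interior L_c = 49 − 18 = 31, R_n = 100.44 kN/bolt. φR_n = 0.75 × (2×55.08 + 4×100.44) = 383.9 kN.
Block shear: shear path 2×[26+2×49] = 2×124 mm, A_gv = 1488, A_nv = 2×(124 − 2.5×20)×6 = 888 mm²; tension across gage: (45 − 1×20)×6 = 150 mm². R_n = min(0.6×450×888, 0.6×345×1488) + 1.0×450×150 = min(239.76, 308.02) + 67.5 = 307.26 kN. φR_n = 0.75 × 307.26 = 230.4 kN.
Governing: min(336.6, 383.9, 230.4) = 230.4 kN → block shear.

230.4 kN (block shear governs)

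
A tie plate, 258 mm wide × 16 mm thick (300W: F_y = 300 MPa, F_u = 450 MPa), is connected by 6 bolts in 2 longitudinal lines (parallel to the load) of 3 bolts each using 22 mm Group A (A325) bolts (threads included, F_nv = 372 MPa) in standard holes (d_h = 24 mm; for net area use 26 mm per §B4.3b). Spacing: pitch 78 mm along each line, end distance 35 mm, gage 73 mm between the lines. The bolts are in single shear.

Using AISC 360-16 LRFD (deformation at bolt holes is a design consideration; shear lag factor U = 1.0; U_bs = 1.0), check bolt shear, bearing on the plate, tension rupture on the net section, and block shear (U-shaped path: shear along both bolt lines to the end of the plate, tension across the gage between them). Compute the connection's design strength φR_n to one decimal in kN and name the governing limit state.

Bolt shear: A_b = π(22)²/4 = 380.13 mm². φR_n = 0.75 × 372 × 380.13 × 6 × 1 = 636.3 kN.
Bearing (16 mm plate, F_u = 450 MPa): end bolts L_c = 35 − 24/2 = 23, R_n = min(1.2×23×16×450, 2.4×22×16×450) = 198.72 kN/bolt; interior L_c = 78 − 24 = 54, R_n = 380.16 kN/bolt. φR_n = 0.75 × (2×198.72 + 4×380.16) = 1438.6 kN.
Tension rupture (net): A_n = (258 − 2×26)×16 = 3296 mm² (U = 1.0, A_e = A_n). φR_n = 0.75 × 450 × 3296 = 1112.4 kN.
Block shear: shear path 2×[35+2×78] = 2×191 mm, A_gv = 6112, A_nv = 2×(191 − 2.5×26)×16 = 4032 mm²; tension across gage: (73 − 1×26)×16 = 752 mm². R_n = min(0.6×450×4032, 0.6×300×6112) + 1.0×450×752 = min(1088.6, 1100.2) + 338.4 = 1427 kN. φR_n = 0.75 × 1427 = 1070.3 kN.
Governing: min(636.3, 1438.6, 1112.4, 1070.3) = 636.3 kN → bolt shear.

636.3 kN (bolt shear governs)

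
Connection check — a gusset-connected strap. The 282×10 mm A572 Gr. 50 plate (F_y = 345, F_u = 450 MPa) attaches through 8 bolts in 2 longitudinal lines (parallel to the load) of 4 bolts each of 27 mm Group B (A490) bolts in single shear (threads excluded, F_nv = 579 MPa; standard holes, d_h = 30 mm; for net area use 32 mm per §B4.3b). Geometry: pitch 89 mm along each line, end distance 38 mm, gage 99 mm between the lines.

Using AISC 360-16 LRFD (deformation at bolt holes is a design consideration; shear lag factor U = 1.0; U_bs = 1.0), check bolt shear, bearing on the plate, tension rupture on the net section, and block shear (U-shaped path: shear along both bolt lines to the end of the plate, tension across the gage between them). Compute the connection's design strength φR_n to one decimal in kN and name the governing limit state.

Bolt shear: A_b = π(27)²/4 = 572.56 mm². φR_n = 0.75 × 579 × 572.56 × 8 × 1 = 1989.1 kN.
Bearing (10 mm plate, F_u = 450 MPa): end bolts L_c = 38 − 30/2 = 23, R_n = min(1.2×23×10×450, 2.4×27×10×450) = 124.2 kN/bolt; interior L_c = 89 − 30 = 59, R_n = 291.6 kN/bolt. φR_n = 0.75 × (2×124.2 + 6×291.6) = 1498.5 kN.
Tension rupture (net): A_n = (282 − 2×32)×10 = 2180 mm² (U = 1.0, A_e = A_n). φR_n = 0.75 × 450 × 2180 = 735.8 kN.
Block shear: shear path 2×[38+3×89] = 2×305 mm, A_gv = 6100, A_nv = 2×(305 − 3.5×32)×10 = 3860 mm²; tension across gage: (99 − 1×32)×10 = 670 mm². R_n = min(0.6×450×3860, 0.6×345×6100) + 1.0×450×670 = min(1042.2, 1262.7) + 301.5 = 1343.7 kN. φR_n = 0.75 × 1343.7 = 1007.8 kN.
Governing: min(1989.1, 1498.5, 735.8, 1007.8) = 735.8 kN → net-section rupture.

735.8 kN (net-section rupture governs)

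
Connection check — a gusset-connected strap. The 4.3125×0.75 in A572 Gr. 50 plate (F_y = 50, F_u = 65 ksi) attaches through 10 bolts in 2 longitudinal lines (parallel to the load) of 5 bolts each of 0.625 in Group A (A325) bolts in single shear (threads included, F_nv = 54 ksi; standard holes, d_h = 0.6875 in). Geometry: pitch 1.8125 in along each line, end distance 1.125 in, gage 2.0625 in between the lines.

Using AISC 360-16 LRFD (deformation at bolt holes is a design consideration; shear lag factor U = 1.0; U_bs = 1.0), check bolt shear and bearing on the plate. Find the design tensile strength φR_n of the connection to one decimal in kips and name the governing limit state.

124.3 kips (bolt shear governs)

Bolt shear: A_b = π(0.625)²/4 = 0.3068 in². φR_n = 0.75 × 54 × 0.3068 × 10 × 1 = 124.3 kips.
Bearing (0.75 in plate, F_u = 65 ksi): end bolts L_c = 1.125 − 0.6875/2 = 0.78125, R_n = min(1.2×0.78125×0.75×65, 2.4×0.625×0.75×65) = 45.703 kips/bolt; interior L_c = 1.8125 − 0.6875 = 1.125, R_n = 65.813 kips/bolt. φR_n = 0.75 × (2×45.703 + 8×65.813) = 463.4 kips.
Governing: min(124.3, 463.4) = 124.3 kips → bolt shear.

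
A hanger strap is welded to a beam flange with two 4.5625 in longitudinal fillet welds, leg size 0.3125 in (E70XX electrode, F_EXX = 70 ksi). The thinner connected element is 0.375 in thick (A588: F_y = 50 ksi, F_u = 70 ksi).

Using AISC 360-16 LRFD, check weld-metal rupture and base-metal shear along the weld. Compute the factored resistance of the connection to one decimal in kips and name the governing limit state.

63.5 kips (weld metal governs)

Weld metal: throat = 0.707×0.3125 = 0.22094 in, L = 2×4.5625 = 9.125 in. φR_n = 0.75 × 0.6 × 70 × 0.22094 × 9.125 = 63.5 kips.
Base metal shear (0.375 in plate): yield φR_n = 1.0×0.6×50×0.375×9.125 = 102.7 kips; rupture φR_n = 0.75×0.6×70×0.375×9.125 = 107.8 kips; take 102.7 kips (yield).
Governing: min(63.5, 102.7) = 63.5 kips → weld metal.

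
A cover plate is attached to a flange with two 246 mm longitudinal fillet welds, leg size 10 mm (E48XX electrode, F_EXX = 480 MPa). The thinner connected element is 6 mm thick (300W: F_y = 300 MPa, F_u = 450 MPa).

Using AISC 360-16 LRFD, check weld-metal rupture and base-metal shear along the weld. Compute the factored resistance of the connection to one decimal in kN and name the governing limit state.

531.4 kN (base-metal shear governs)

Weld metal: throat = 0.707×10 = 7.07 mm, L = 2×246 = 492 mm. φR_n = 0.75 × 0.6 × 480 × 7.07 × 492 = 751.3 kN.
Base metal shear (6 mm plate): yield φR_n = 1.0×0.6×300×6×492 = 531.4 kN; rupture φR_n = 0.75×0.6×450×6×492 = 597.8 kN; take 531.4 kN (yield).
Governing: min(751.3, 531.4) = 531.4 kN → base-metal shear.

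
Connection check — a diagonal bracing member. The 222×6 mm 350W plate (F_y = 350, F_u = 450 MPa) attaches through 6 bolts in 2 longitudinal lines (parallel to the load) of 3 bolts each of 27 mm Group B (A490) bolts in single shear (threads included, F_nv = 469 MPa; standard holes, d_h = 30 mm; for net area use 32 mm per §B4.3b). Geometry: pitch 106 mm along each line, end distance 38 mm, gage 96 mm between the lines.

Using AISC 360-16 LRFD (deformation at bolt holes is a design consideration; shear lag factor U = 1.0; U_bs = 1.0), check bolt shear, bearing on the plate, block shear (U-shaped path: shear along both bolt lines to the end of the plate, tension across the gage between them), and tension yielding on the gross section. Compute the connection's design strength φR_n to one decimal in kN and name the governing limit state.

419.6 kN (gross-section yield governs)

Bolt shear: A_b = π(27)²/4 = 572.56 mm². φR_n = 0.75 × 469 × 572.56 × 6 × 1 = 1208.4 kN.
Bearing (6 mm plate, F_u = 450 MPa): end bolts L_c = 38 − 30/2 = 23, R_n = min(1.2×23×6×450, 2.4×27×6×450) = 74.52 kN/bolt; interior L_c = 106 − 30 = 76, R_n = 174.96 kN/bolt. φR_n = 0.75 × (2×74.52 + 4×174.96) = 636.7 kN.
Block shear: shear path 2×[38+2×106] = 2×250 mm, A_gv = 3000, A_nv = 2×(250 − 2.5×32)×6 = 2040 mm²; tension across gage: (96 − 1×32)×6 = 384 mm². R_n = min(0.6×450×2040, 0.6×350×3000) + 1.0×450×384 = min(550.8, 630) + 172.8 = 723.6 kN. φR_n = 0.75 × 723.6 = 542.7 kN.
Tension yield (gross): A_g = 222×6 = 1332 mm². φR_n = 0.90 × 350 × 1332 = 419.6 kN.
Governing: min(1208.4, 636.7, 542.7, 419.6) = 419.6 kN → gross-section yield.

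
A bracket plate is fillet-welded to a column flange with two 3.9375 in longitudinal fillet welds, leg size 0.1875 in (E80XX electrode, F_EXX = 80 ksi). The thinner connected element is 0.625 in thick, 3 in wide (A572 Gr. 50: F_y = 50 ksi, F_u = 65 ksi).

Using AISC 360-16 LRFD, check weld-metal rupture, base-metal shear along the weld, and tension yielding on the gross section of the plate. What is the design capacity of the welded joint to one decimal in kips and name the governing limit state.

37.6 kips (weld metal governs)

Weld metal: throat = 0.707×0.1875 = 0.13256 in, L = 2×3.9375 = 7.875 in. φR_n = 0.75 × 0.6 × 80 × 0.13256 × 7.875 = 37.6 kips.
Base metal shear (0.625 in plate): yield φR_n = 1.0×0.6×50×0.625×7.875 = 147.7 kips; rupture φR_n = 0.75×0.6×65×0.625×7.875 = 144.0 kips; take 144.0 kips (rupture).
Tension yield (gross): A_g = 3×0.625 = 1.875 in². φR_n = 0.90 × 50 × 1.875 = 84.4 kips.
Governing: min(37.6, 144.0, 84.4) = 37.6 kips → weld metal.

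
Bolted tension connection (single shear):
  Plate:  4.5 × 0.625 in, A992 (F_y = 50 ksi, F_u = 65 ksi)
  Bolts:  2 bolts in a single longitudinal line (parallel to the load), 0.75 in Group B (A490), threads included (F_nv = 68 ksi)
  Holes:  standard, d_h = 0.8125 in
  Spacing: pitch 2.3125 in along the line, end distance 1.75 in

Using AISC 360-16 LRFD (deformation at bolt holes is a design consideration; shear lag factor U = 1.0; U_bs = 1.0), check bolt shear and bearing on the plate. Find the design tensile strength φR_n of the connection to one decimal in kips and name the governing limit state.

45.1 kips (bolt shear governs)

Bolt shear: A_b = π(0.75)²/4 = 0.44179 in². φR_n = 0.75 × 68 × 0.44179 × 2 × 1 = 45.1 kips.
Bearing (0.625 in plate, F_u = 65 ksi): end bolts L_c = 1.75 − 0.8125/2 = 1.34375, R_n = min(1.2×1.34375×0.625×65, 2.4×0.75×0.625×65) = 65.508 kips/bolt; interior L_c = 2.3125 − 0.8125 = 1.5, R_n = 73.125 kips/bolt. φR_n = 0.75 × (1×65.508 + 1×73.125) = 104.0 kips.
Governing: min(45.1, 104.0) = 45.1 kips → bolt shear.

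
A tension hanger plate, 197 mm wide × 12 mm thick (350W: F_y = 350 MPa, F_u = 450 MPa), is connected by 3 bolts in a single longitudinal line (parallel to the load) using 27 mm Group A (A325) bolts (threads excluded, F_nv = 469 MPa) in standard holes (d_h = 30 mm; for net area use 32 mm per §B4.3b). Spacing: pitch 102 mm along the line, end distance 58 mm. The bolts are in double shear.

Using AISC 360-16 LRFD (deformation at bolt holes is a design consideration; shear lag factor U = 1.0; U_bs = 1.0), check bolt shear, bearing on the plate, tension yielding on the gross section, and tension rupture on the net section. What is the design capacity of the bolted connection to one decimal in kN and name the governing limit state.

668.3 kN (net-section rupture governs)

Bolt shear: A_b = π(27)²/4 = 572.56 mm². φR_n = 0.75 × 469 × 572.56 × 3 × 2 = 1208.4 kN.
Bearing (12 mm plate, F_u = 450 MPa): end bolts L_c = 58 − 30/2 = 43, R_n = min(1.2×43×12×450, 2.4×27×12×450) = 278.64 kN/bolt; interior L_c = 102 − 30 = 72, R_n = 349.92 kN/bolt. φR_n = 0.75 × (1×278.64 + 2×349.92) = 733.9 kN.
Tension yield (gross): A_g = 197×12 = 2364 mm². φR_n = 0.90 × 350 × 2364 = 744.7 kN.
Tension rupture (net): A_n = (197 − 1×32)×12 = 1980 mm² (U = 1.0, A_e = A_n). φR_n = 0.75 × 450 × 1980 = 668.3 kN.
Governing: min(1208.4, 733.9, 744.7, 668.3) = 668.3 kN → net-section rupture.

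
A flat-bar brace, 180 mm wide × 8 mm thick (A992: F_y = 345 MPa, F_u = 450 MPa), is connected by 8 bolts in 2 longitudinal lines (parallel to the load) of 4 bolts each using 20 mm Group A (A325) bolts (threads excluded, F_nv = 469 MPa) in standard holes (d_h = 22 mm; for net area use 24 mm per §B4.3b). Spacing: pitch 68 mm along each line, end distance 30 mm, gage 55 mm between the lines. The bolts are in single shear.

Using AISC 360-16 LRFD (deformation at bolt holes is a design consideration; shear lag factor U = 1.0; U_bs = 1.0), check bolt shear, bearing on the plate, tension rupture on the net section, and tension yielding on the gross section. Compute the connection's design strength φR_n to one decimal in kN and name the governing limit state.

356.4 kN (net-section rupture governs)

Bolt shear: A_b = π(20)²/4 = 314.16 mm². φR_n = 0.75 × 469 × 314.16 × 8 × 1 = 884.0 kN.
Bearing (8 mm plate, F_u = 450 MPa): end bolts L_c = 30 − 22/2 = 19, R_n = min(1.2×19×8×450, 2.4×20×8×450) = 82.08 kN/bolt; interior L_c = 68 − 22 = 46, R_n = 172.8 kN/bolt. φR_n = 0.75 × (2×82.08 + 6×172.8) = 900.7 kN.
Tension rupture (net): A_n = (180 − 2×24)×8 = 1056 mm² (U = 1.0, A_e = A_n). φR_n = 0.75 × 450 × 1056 = 356.4 kN.
Tension yield (gross): A_g = 180×8 = 1440 mm². φR_n = 0.90 × 345 × 1440 = 447.1 kN.
Governing: min(884.0, 900.7, 356.4, 447.1) = 356.4 kN → net-section rupture.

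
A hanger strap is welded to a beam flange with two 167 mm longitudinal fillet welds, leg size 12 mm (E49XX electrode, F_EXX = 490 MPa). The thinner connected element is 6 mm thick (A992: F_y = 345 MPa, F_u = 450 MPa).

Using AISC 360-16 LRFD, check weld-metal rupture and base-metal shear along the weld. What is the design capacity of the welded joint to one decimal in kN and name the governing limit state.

405.8 kN (base-metal shear governs)

Weld metal: throat = 0.707×12 = 8.484 mm, L = 2×167 = 334 mm. φR_n = 0.75 × 0.6 × 490 × 8.484 × 334 = 624.8 kN.
Base metal shear (6 mm plate): yield φR_n = 1.0×0.6×345×6×334 = 414.8 kN; rupture φR_n = 0.75×0.6×450×6×334 = 405.8 kN; take 405.8 kN (rupture).
Governing: min(624.8, 405.8) = 405.8 kN → base-metal shear.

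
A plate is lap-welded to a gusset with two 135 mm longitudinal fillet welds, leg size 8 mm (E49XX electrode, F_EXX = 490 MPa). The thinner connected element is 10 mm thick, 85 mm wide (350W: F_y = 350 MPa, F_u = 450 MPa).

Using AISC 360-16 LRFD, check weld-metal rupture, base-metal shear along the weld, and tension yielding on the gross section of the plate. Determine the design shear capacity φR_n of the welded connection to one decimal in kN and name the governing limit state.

Weld metal: throat = 0.707×8 = 5.656 mm, L = 2×135 = 270 mm. φR_n = 0.75 × 0.6 × 490 × 5.656 × 270 = 336.7 kN.
Base metal shear (10 mm plate): yield φR_n = 1.0×0.6×350×10×270 = 567.0 kN; rupture φR_n = 0.75×0.6×450×10×270 = 546.8 kN; take 546.8 kN (rupture).
Tension yield (gross): A_g = 85×10 = 850 mm². φR_n = 0.90 × 350 × 850 = 267.8 kN.
Governing: min(336.7, 546.8, 267.8) = 267.8 kN → gross-section yield.

267.8 kN (gross-section yield governs)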